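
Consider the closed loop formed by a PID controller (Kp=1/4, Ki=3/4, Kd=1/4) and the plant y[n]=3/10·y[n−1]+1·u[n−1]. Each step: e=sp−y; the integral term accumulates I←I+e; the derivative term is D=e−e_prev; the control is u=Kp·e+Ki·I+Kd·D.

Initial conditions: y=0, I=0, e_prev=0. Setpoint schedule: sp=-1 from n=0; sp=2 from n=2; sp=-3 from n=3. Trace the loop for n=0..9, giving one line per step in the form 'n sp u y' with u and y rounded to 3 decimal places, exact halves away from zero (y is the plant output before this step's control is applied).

(exact arithmetic carried between steps; '≈' marks a value shown rounded to 6 d.p. or computed from one; I and e_prev carry over from the previous line; the table rounds u and y to 3 d.p., halves away from zero)
n=0: y=0, sp=-1, e=sp−y=-1; I=-1, D=e−e_prev=-1; u=1/4·(-1)+3/4·(-1)+1/4·(-1)=-1.25; next y=3/10·0+1·(-1.25)=-1.25
n=1: y=-1.25, sp=-1, e=sp−y=0.25; I=-0.75, D=e−e_prev=1.25; u=1/4·0.25+3/4·(-0.75)+1/4·1.25=-0.1875; next y=3/10·(-1.25)+1·(-0.1875)=-0.5625
n=2: y=-0.5625, sp=2, e=sp−y=2.5625; I=1.8125, D=e−e_prev=2.3125; u=1/4·2.5625+3/4·1.8125+1/4·2.3125=2.578125; next y=3/10·(-0.5625)+1·2.578125=2.409375
n=3: y=2.409375, sp=-3, e=sp−y=-5.409375; I=-3.596875, D=e−e_prev=-7.971875; u=1/4·(-5.409375)+3/4·(-3.596875)+1/4·(-7.971875)≈-6.042969; next y=3/10·2.409375+1·(-6.042969)≈-5.320156
n=4: y≈-5.320156, sp=-3, e=sp−y≈2.320156; I≈-1.276719, D=e−e_prev≈7.729531; u=1/4·2.320156+3/4·(-1.276719)+1/4·7.729531≈1.554883; next y=3/10·(-5.320156)+1·1.554883≈-0.041164
n=5: y≈-0.041164, sp=-3, e=sp−y≈-2.958836; I≈-4.235555, D=e−e_prev≈-5.278992; u=1/4·(-2.958836)+3/4·(-4.235555)+1/4·(-5.278992)≈-5.236123; next y=3/10·(-0.041164)+1·(-5.236123)≈-5.248472
n=6: y≈-5.248472, sp=-3, e=sp−y≈2.248472; I≈-1.987082, D=e−e_prev≈5.207308; u=1/4·2.248472+3/4·(-1.987082)+1/4·5.207308≈0.373633; next y=3/10·(-5.248472)+1·0.373633≈-1.200908
n=7: y≈-1.200908, sp=-3, e=sp−y≈-1.799092; I≈-3.786174, D=e−e_prev≈-4.047564; u=1/4·(-1.799092)+3/4·(-3.786174)+1/4·(-4.047564)≈-4.301294; next y=3/10·(-1.200908)+1·(-4.301294)≈-4.661567
n=8: y≈-4.661567, sp=-3, e=sp−y≈1.661567; I≈-2.124607, D=e−e_prev≈3.460659; u=1/4·1.661567+3/4·(-2.124607)+1/4·3.460659≈-0.312899; next y=3/10·(-4.661567)+1·(-0.312899)≈-1.711369
n=9: y≈-1.711369, sp=-3, e=sp−y≈-1.288631; I≈-3.413238, D=e−e_prev≈-2.950198; u=1/4·(-1.288631)+3/4·(-3.413238)+1/4·(-2.950198)≈-3.619636; next y=3/10·(-1.711369)+1·(-3.619636)≈-4.133046

0 -1 -1.250 0.000
1 -1 -0.188 -1.250
2 2 2.578 -0.563
3 -3 -6.043 2.409
4 -3 1.555 -5.320
5 -3 -5.236 -0.041
6 -3 0.374 -5.248
7 -3 -4.301 -1.201
8 -3 -0.313 -4.662
9 -3 -3.620 -1.711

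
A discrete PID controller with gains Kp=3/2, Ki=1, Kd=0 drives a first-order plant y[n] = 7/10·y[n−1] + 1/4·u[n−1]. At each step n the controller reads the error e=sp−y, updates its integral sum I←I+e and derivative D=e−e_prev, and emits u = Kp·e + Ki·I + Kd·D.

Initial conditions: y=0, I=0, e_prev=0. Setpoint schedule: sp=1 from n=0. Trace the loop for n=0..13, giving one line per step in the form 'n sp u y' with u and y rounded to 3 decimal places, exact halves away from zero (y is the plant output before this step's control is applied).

(exact arithmetic carried between steps; '≈' marks a value shown rounded to 6 d.p. or computed from one; I and e_prev carry over from the previous line; the table rounds u and y to 3 d.p., halves away from zero)
n=0: y=0, sp=1, e=sp−y=1; I=1, D=e−e_prev=1; u=3/2·1+1·1+0·1=2.5; next y=7/10·0+1/4·2.5=0.625
n=1: y=0.625, sp=1, e=sp−y=0.375; I=1.375, D=e−e_prev=-0.625; u=3/2·0.375+1·1.375+0·(-0.625)=1.9375; next y=7/10·0.625+1/4·1.9375=0.921875
n=2: y=0.921875, sp=1, e=sp−y=0.078125; I=1.453125, D=e−e_prev=-0.296875; u=3/2·0.078125+1·1.453125+0·(-0.296875)≈1.570313; next y=7/10·0.921875+1/4·1.570313≈1.037891
n=3: y≈1.037891, sp=1, e=sp−y≈-0.037891; I≈1.415234, D=e−e_prev≈-0.116016; u=3/2·(-0.037891)+1·1.415234+0·(-0.116016)≈1.358398; next y=7/10·1.037891+1/4·1.358398≈1.066123
n=4: y≈1.066123, sp=1, e=sp−y≈-0.066123; I≈1.349111, D=e−e_prev≈-0.028232; u=3/2·(-0.066123)+1·1.349111+0·(-0.028232)≈1.249927; next y=7/10·1.066123+1/4·1.249927≈1.058768
n=5: y≈1.058768, sp=1, e=sp−y≈-0.058768; I≈1.290344, D=e−e_prev≈0.007355; u=3/2·(-0.058768)+1·1.290344+0·0.007355≈1.202192; next y=7/10·1.058768+1/4·1.202192≈1.041685
n=6: y≈1.041685, sp=1, e=sp−y≈-0.041685; I≈1.248658, D=e−e_prev≈0.017082; u=3/2·(-0.041685)+1·1.248658+0·0.017082≈1.186130; next y=7/10·1.041685+1/4·1.186130≈1.025712
n=7: y≈1.025712, sp=1, e=sp−y≈-0.025712; I≈1.222946, D=e−e_prev≈0.015973; u=3/2·(-0.025712)+1·1.222946+0·0.015973≈1.184377; next y=7/10·1.025712+1/4·1.184377≈1.014093
n=8: y≈1.014093, sp=1, e=sp−y≈-0.014093; I≈1.208853, D=e−e_prev≈0.011619; u=3/2·(-0.014093)+1·1.208853+0·0.011619≈1.187713; next y=7/10·1.014093+1/4·1.187713≈1.006793
n=9: y≈1.006793, sp=1, e=sp−y≈-0.006793; I≈1.202059, D=e−e_prev≈0.007300; u=3/2·(-0.006793)+1·1.202059+0·0.007300≈1.191869; next y=7/10·1.006793+1/4·1.191869≈1.002723
n=10: y≈1.002723, sp=1, e=sp−y≈-0.002723; I≈1.199337, D=e−e_prev≈0.004071; u=3/2·(-0.002723)+1·1.199337+0·0.004071≈1.195253; next y=7/10·1.002723+1/4·1.195253≈1.000719
n=11: y≈1.000719, sp=1, e=sp−y≈-0.000719; I≈1.198618, D=e−e_prev≈0.002004; u=3/2·(-0.000719)+1·1.198618+0·0.002004≈1.197539; next y=7/10·1.000719+1/4·1.197539≈0.999888
n=12: y≈0.999888, sp=1, e=sp−y≈0.000112; I≈1.198730, D=e−e_prev≈0.000831; u=3/2·0.000112+1·1.198730+0·0.000831≈1.198897; next y=7/10·0.999888+1/4·1.198897≈0.999646
n=13: y≈0.999646, sp=1, e=sp−y≈0.000354; I≈1.199084, D=e−e_prev≈0.000242; u=3/2·0.000354+1·1.199084+0·0.000242≈1.199614; next y=7/10·0.999646+1/4·1.199614≈0.999656

0 1 2.500 0.000
1 1 1.938 0.625
2 1 1.570 0.922
3 1 1.358 1.038
4 1 1.250 1.066
5 1 1.202 1.059
6 1 1.186 1.042
7 1 1.184 1.026
8 1 1.188 1.014
9 1 1.192 1.007
10 1 1.195 1.003
11 1 1.198 1.001
12 1 1.199 1.000
13 1 1.200 1.000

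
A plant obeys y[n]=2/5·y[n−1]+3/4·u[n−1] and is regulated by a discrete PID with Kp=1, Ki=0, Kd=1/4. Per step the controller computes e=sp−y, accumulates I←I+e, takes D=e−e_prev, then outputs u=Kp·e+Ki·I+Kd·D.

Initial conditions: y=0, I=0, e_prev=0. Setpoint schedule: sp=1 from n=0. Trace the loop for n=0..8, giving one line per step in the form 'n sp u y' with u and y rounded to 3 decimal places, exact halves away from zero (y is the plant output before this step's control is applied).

0 1 1.250 0.000
1 1 -0.172 0.938
2 1 0.927 0.246
3 1 0.070 0.794
4 1 0.736 0.370
5 1 0.217 0.700
6 1 0.621 0.443
7 1 0.307 0.643
8 1 0.552 0.487

(exact arithmetic carried between steps; '≈' marks a value shown rounded to 6 d.p. or computed from one; I and e_prev carry over from the previous line; the table rounds u and y to 3 d.p., halves away from zero)
n=0: y=0, sp=1, e=sp−y=1; I=1, D=e−e_prev=1; u=1·1+0·1+1/4·1=1.25; next y=2/5·0+3/4·1.25=0.9375
n=1: y=0.9375, sp=1, e=sp−y=0.0625; I=1.0625, D=e−e_prev=-0.9375; u=1·0.0625+0·1.0625+1/4·(-0.9375)=-0.171875; next y=2/5·0.9375+3/4·(-0.171875)≈0.246094
n=2: y≈0.246094, sp=1, e=sp−y≈0.753906; I≈1.816406, D=e−e_prev≈0.691406; u=1·0.753906+0·1.816406+1/4·0.691406≈0.926758; next y=2/5·0.246094+3/4·0.926758≈0.793506
n=3: y≈0.793506, sp=1, e=sp−y≈0.206494; I≈2.022900, D=e−e_prev≈-0.547412; u=1·0.206494+0·2.022900+1/4·(-0.547412)≈0.069641; next y=2/5·0.793506+3/4·0.069641≈0.369633
n=4: y≈0.369633, sp=1, e=sp−y≈0.630367; I≈2.653267, D=e−e_prev≈0.423873; u=1·0.630367+0·2.653267+1/4·0.423873≈0.736335; next y=2/5·0.369633+3/4·0.736335≈0.700105
n=5: y≈0.700105, sp=1, e=sp−y≈0.299895; I≈2.953163, D=e−e_prev≈-0.330471; u=1·0.299895+0·2.953163+1/4·(-0.330471)≈0.217278; next y=2/5·0.700105+3/4·0.217278≈0.443000
n=6: y≈0.443000, sp=1, e=sp−y≈0.557000; I≈3.510163, D=e−e_prev≈0.257104; u=1·0.557000+0·3.510163+1/4·0.257104≈0.621276; next y=2/5·0.443000+3/4·0.621276≈0.643157
n=7: y≈0.643157, sp=1, e=sp−y≈0.356843; I≈3.867006, D=e−e_prev≈-0.200157; u=1·0.356843+0·3.867006+1/4·(-0.200157)≈0.306804; next y=2/5·0.643157+3/4·0.306804≈0.487366
n=8: y≈0.487366, sp=1, e=sp−y≈0.512634; I≈4.379640, D=e−e_prev≈0.155791; u=1·0.512634+0·4.379640+1/4·0.155791≈0.551582; next y=2/5·0.487366+3/4·0.551582≈0.608633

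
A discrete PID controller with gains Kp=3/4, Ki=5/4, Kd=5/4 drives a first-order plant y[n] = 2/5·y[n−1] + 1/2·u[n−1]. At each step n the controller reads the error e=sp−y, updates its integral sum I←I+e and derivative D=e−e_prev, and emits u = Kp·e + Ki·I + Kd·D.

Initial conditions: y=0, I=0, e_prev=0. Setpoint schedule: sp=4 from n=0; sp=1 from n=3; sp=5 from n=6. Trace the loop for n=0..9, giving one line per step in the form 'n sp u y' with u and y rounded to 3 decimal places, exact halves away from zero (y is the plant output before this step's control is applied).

0 4 13.000 0.000
1 4 -8.125 6.500
2 4 22.753 -1.463
3 1 -29.948 10.792
4 1 46.589 -10.657
5 1 -62.139 19.032
6 5 103.520 -23.457
7 5 -132.980 42.377
8 5 201.319 -49.539
9 5 -269.148 80.844

(exact arithmetic carried between steps; '≈' marks a value shown rounded to 6 d.p. or computed from one; I and e_prev carry over from the previous line; the table rounds u and y to 3 d.p., halves away from zero)
n=0: y=0, sp=4, e=sp−y=4; I=4, D=e−e_prev=4; u=3/4·4+5/4·4+5/4·4=13; next y=2/5·0+1/2·13=6.5
n=1: y=6.5, sp=4, e=sp−y=-2.5; I=1.5, D=e−e_prev=-6.5; u=3/4·(-2.5)+5/4·1.5+5/4·(-6.5)=-8.125; next y=2/5·6.5+1/2·(-8.125)=-1.4625
n=2: y=-1.4625, sp=4, e=sp−y=5.4625; I=6.9625, D=e−e_prev=7.9625; u=3/4·5.4625+5/4·6.9625+5/4·7.9625=22.753125; next y=2/5·(-1.4625)+1/2·22.753125≈10.791563
n=3: y≈10.791563, sp=1, e=sp−y≈-9.791563; I≈-2.829063, D=e−e_prev≈-15.254063; u=3/4·(-9.791563)+5/4·(-2.829063)+5/4·(-15.254063)≈-29.947578; next y=2/5·10.791563+1/2·(-29.947578)≈-10.657164
n=4: y≈-10.657164, sp=1, e=sp−y≈11.657164; I≈8.828102, D=e−e_prev≈21.448727; u=3/4·11.657164+5/4·8.828102+5/4·21.448727≈46.588908; next y=2/5·(-10.657164)+1/2·46.588908≈19.031588
n=5: y≈19.031588, sp=1, e=sp−y≈-18.031588; I≈-9.203487, D=e−e_prev≈-29.688753; u=3/4·(-18.031588)+5/4·(-9.203487)+5/4·(-29.688753)≈-62.138991; next y=2/5·19.031588+1/2·(-62.138991)≈-23.456860
n=6: y≈-23.456860, sp=5, e=sp−y≈28.456860; I≈19.253373, D=e−e_prev≈46.488448; u=3/4·28.456860+5/4·19.253373+5/4·46.488448≈103.519922; next y=2/5·(-23.456860)+1/2·103.519922≈42.377217
n=7: y≈42.377217, sp=5, e=sp−y≈-37.377217; I≈-18.123844, D=e−e_prev≈-65.834077; u=3/4·(-37.377217)+5/4·(-18.123844)+5/4·(-65.834077)≈-132.980314; next y=2/5·42.377217+1/2·(-132.980314)≈-49.539270
n=8: y≈-49.539270, sp=5, e=sp−y≈54.539270; I≈36.415426, D=e−e_prev≈91.916487; u=3/4·54.539270+5/4·36.415426+5/4·91.916487≈201.319344; next y=2/5·(-49.539270)+1/2·201.319344≈80.843964
n=9: y≈80.843964, sp=5, e=sp−y≈-75.843964; I≈-39.428538, D=e−e_prev≈-130.383234; u=3/4·(-75.843964)+5/4·(-39.428538)+5/4·(-130.383234)≈-269.147688; next y=2/5·80.843964+1/2·(-269.147688)≈-102.236258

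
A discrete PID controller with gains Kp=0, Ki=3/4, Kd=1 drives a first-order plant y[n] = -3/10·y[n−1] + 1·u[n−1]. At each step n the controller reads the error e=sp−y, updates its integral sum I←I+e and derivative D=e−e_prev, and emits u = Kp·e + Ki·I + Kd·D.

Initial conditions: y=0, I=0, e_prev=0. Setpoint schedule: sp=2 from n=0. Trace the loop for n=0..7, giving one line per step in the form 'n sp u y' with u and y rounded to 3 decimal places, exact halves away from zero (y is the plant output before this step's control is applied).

(exact arithmetic carried between steps; '≈' marks a value shown rounded to 6 d.p. or computed from one; I and e_prev carry over from the previous line; the table rounds u and y to 3 d.p., halves away from zero)
n=0: y=0, sp=2, e=sp−y=2; I=2, D=e−e_prev=2; u=0·2+3/4·2+1·2=3.5; next y=-3/10·0+1·3.5=3.5
n=1: y=3.5, sp=2, e=sp−y=-1.5; I=0.5, D=e−e_prev=-3.5; u=0·(-1.5)+3/4·0.5+1·(-3.5)=-3.125; next y=-3/10·3.5+1·(-3.125)=-4.175
n=2: y=-4.175, sp=2, e=sp−y=6.175; I=6.675, D=e−e_prev=7.675; u=0·6.175+3/4·6.675+1·7.675=12.68125; next y=-3/10·(-4.175)+1·12.68125=13.93375
n=3: y=13.93375, sp=2, e=sp−y=-11.93375; I=-5.25875, D=e−e_prev=-18.10875; u=0·(-11.93375)+3/4·(-5.25875)+1·(-18.10875)≈-22.052813; next y=-3/10·13.93375+1·(-22.052813)≈-26.232938
n=4: y≈-26.232938, sp=2, e=sp−y≈28.232938; I≈22.974188, D=e−e_prev≈40.166688; u=0·28.232938+3/4·22.974188+1·40.166688≈57.397328; next y=-3/10·(-26.232938)+1·57.397328≈65.267209
n=5: y≈65.267209, sp=2, e=sp−y≈-63.267209; I≈-40.293022, D=e−e_prev≈-91.500147; u=0·(-63.267209)+3/4·(-40.293022)+1·(-91.500147)≈-121.719913; next y=-3/10·65.267209+1·(-121.719913)≈-141.300076
n=6: y≈-141.300076, sp=2, e=sp−y≈143.300076; I≈103.007054, D=e−e_prev≈206.567285; u=0·143.300076+3/4·103.007054+1·206.567285≈283.822576; next y=-3/10·(-141.300076)+1·283.822576≈326.212599
n=7: y≈326.212599, sp=2, e=sp−y≈-324.212599; I≈-221.205545, D=e−e_prev≈-467.512675; u=0·(-324.212599)+3/4·(-221.205545)+1·(-467.512675)≈-633.416834; next y=-3/10·326.212599+1·(-633.416834)≈-731.280613

0 2 3.500 0.000
1 2 -3.125 3.500
2 2 12.681 -4.175
3 2 -22.053 13.934
4 2 57.397 -26.233
5 2 -121.720 65.267
6 2 283.823 -141.300
7 2 -633.417 326.213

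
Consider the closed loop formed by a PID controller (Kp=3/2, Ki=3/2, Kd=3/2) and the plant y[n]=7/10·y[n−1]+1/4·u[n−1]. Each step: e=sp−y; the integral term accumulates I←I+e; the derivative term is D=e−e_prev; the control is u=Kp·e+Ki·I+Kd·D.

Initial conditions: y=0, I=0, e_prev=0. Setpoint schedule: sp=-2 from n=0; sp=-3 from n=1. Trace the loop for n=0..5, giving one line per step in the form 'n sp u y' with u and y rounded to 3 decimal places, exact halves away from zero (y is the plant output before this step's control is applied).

0 -2 -9.000 0.000
1 -3 -3.375 -2.250
2 -3 -5.616 -2.419
3 -3 -3.688 -3.097
4 -3 -4.592 -3.090
5 -3 -3.452 -3.311

(exact arithmetic carried between steps; '≈' marks a value shown rounded to 6 d.p. or computed from one; I and e_prev carry over from the previous line; the table rounds u and y to 3 d.p., halves away from zero)
n=0: y=0, sp=-2, e=sp−y=-2; I=-2, D=e−e_prev=-2; u=3/2·(-2)+3/2·(-2)+3/2·(-2)=-9; next y=7/10·0+1/4·(-9)=-2.25
n=1: y=-2.25, sp=-3, e=sp−y=-0.75; I=-2.75, D=e−e_prev=1.25; u=3/2·(-0.75)+3/2·(-2.75)+3/2·1.25=-3.375; next y=7/10·(-2.25)+1/4·(-3.375)=-2.41875
n=2: y=-2.41875, sp=-3, e=sp−y=-0.58125; I=-3.33125, D=e−e_prev=0.16875; u=3/2·(-0.58125)+3/2·(-3.33125)+3/2·0.16875=-5.615625; next y=7/10·(-2.41875)+1/4·(-5.615625)≈-3.097031
n=3: y≈-3.097031, sp=-3, e=sp−y≈0.097031; I≈-3.234219, D=e−e_prev≈0.678281; u=3/2·0.097031+3/2·(-3.234219)+3/2·0.678281≈-3.688359; next y=7/10·(-3.097031)+1/4·(-3.688359)≈-3.090012
n=4: y≈-3.090012, sp=-3, e=sp−y≈0.090012; I≈-3.144207, D=e−e_prev≈-0.007020; u=3/2·0.090012+3/2·(-3.144207)+3/2·(-0.007020)≈-4.591822; next y=7/10·(-3.090012)+1/4·(-4.591822)≈-3.310964
n=5: y≈-3.310964, sp=-3, e=sp−y≈0.310964; I≈-2.833243, D=e−e_prev≈0.220952; u=3/2·0.310964+3/2·(-2.833243)+3/2·0.220952≈-3.451991; next y=7/10·(-3.310964)+1/4·(-3.451991)≈-3.180672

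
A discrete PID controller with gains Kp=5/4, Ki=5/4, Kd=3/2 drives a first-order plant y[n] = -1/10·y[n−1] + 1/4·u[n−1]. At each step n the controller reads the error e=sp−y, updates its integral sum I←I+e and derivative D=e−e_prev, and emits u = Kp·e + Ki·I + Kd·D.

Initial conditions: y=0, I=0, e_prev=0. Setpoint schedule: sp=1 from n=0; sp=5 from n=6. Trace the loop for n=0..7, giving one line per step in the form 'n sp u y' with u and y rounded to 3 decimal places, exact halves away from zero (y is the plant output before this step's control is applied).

(exact arithmetic carried between steps; '≈' marks a value shown rounded to 6 d.p. or computed from one; I and e_prev carry over from the previous line; the table rounds u and y to 3 d.p., halves away from zero)
n=0: y=0, sp=1, e=sp−y=1; I=1, D=e−e_prev=1; u=5/4·1+5/4·1+3/2·1=4; next y=-1/10·0+1/4·4=1
n=1: y=1, sp=1, e=sp−y=0; I=1, D=e−e_prev=-1; u=5/4·0+5/4·1+3/2·(-1)=-0.25; next y=-1/10·1+1/4·(-0.25)=-0.1625
n=2: y=-0.1625, sp=1, e=sp−y=1.1625; I=2.1625, D=e−e_prev=1.1625; u=5/4·1.1625+5/4·2.1625+3/2·1.1625=5.9; next y=-1/10·(-0.1625)+1/4·5.9=1.49125
n=3: y=1.49125, sp=1, e=sp−y=-0.49125; I=1.67125, D=e−e_prev=-1.65375; u=5/4·(-0.49125)+5/4·1.67125+3/2·(-1.65375)=-1.005625; next y=-1/10·1.49125+1/4·(-1.005625)≈-0.400531
n=4: y≈-0.400531, sp=1, e=sp−y≈1.400531; I≈3.071781, D=e−e_prev≈1.891781; u=5/4·1.400531+5/4·3.071781+3/2·1.891781≈8.428063; next y=-1/10·(-0.400531)+1/4·8.428063≈2.147069
n=5: y≈2.147069, sp=1, e=sp−y≈-1.147069; I≈1.924713, D=e−e_prev≈-2.5476; u=5/4·(-1.147069)+5/4·1.924713+3/2·(-2.5476)≈-2.849345; next y=-1/10·2.147069+1/4·(-2.849345)≈-0.927043
n=6: y≈-0.927043, sp=5, e=sp−y≈5.927043; I≈7.851756, D=e−e_prev≈7.074112; u=5/4·5.927043+5/4·7.851756+3/2·7.074112≈27.834667; next y=-1/10·(-0.927043)+1/4·27.834667≈7.051371
n=7: y≈7.051371, sp=5, e=sp−y≈-2.051371; I≈5.800385, D=e−e_prev≈-7.978414; u=5/4·(-2.051371)+5/4·5.800385+3/2·(-7.978414)≈-7.281354; next y=-1/10·7.051371+1/4·(-7.281354)≈-2.525476

0 1 4.000 0.000
1 1 -0.250 1.000
2 1 5.900 -0.163
3 1 -1.006 1.491
4 1 8.428 -0.401
5 1 -2.849 2.147
6 5 27.835 -0.927
7 5 -7.281 7.051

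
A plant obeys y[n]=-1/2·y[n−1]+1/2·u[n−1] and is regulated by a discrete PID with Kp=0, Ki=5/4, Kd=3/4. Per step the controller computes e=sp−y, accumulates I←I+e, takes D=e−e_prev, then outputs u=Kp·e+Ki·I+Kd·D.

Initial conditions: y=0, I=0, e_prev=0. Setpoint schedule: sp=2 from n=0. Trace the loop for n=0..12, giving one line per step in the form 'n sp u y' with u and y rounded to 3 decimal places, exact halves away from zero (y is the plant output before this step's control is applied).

0 2 4.000 0.000
1 2 1.000 2.000
2 2 7.500 -0.500
3 2 -0.250 4.000
4 2 12.875 -2.125
5 2 -5.813 7.500
6 2 22.844 -6.656
7 2 -19.766 14.750
8 2 44.367 -17.258
9 2 -51.707 30.813
10 2 92.475 -41.260
11 2 -123.759 66.867
12 2 200.613 -95.313

(exact arithmetic carried between steps; '≈' marks a value shown rounded to 6 d.p. or computed from one; I and e_prev carry over from the previous line; the table rounds u and y to 3 d.p., halves away from zero)
n=0: y=0, sp=2, e=sp−y=2; I=2, D=e−e_prev=2; u=0·2+5/4·2+3/4·2=4; next y=-1/2·0+1/2·4=2
n=1: y=2, sp=2, e=sp−y=0; I=2, D=e−e_prev=-2; u=0·0+5/4·2+3/4·(-2)=1; next y=-1/2·2+1/2·1=-0.5
n=2: y=-0.5, sp=2, e=sp−y=2.5; I=4.5, D=e−e_prev=2.5; u=0·2.5+5/4·4.5+3/4·2.5=7.5; next y=-1/2·(-0.5)+1/2·7.5=4
n=3: y=4, sp=2, e=sp−y=-2; I=2.5, D=e−e_prev=-4.5; u=0·(-2)+5/4·2.5+3/4·(-4.5)=-0.25; next y=-1/2·4+1/2·(-0.25)=-2.125
n=4: y=-2.125, sp=2, e=sp−y=4.125; I=6.625, D=e−e_prev=6.125; u=0·4.125+5/4·6.625+3/4·6.125=12.875; next y=-1/2·(-2.125)+1/2·12.875=7.5
n=5: y=7.5, sp=2, e=sp−y=-5.5; I=1.125, D=e−e_prev=-9.625; u=0·(-5.5)+5/4·1.125+3/4·(-9.625)=-5.8125; next y=-1/2·7.5+1/2·(-5.8125)=-6.65625
n=6: y=-6.65625, sp=2, e=sp−y=8.65625; I=9.78125, D=e−e_prev=14.15625; u=0·8.65625+5/4·9.78125+3/4·14.15625=22.84375; next y=-1/2·(-6.65625)+1/2·22.84375=14.75
n=7: y=14.75, sp=2, e=sp−y=-12.75; I=-2.96875, D=e−e_prev=-21.40625; u=0·(-12.75)+5/4·(-2.96875)+3/4·(-21.40625)=-19.765625; next y=-1/2·14.75+1/2·(-19.765625)≈-17.257813
n=8: y≈-17.257813, sp=2, e=sp−y≈19.257813; I≈16.289063, D=e−e_prev≈32.007813; u=0·19.257813+5/4·16.289063+3/4·32.007813≈44.367188; next y=-1/2·(-17.257813)+1/2·44.367188≈30.8125
n=9: y=30.8125, sp=2, e=sp−y=-28.8125; I≈-12.523438, D=e−e_prev≈-48.070313; u=0·(-28.8125)+5/4·(-12.523438)+3/4·(-48.070313)≈-51.707031; next y=-1/2·30.8125+1/2·(-51.707031)≈-41.259766
n=10: y≈-41.259766, sp=2, e=sp−y≈43.259766; I≈30.736328, D=e−e_prev≈72.072266; u=0·43.259766+5/4·30.736328+3/4·72.072266≈92.474609; next y=-1/2·(-41.259766)+1/2·92.474609≈66.867188
n=11: y≈66.867188, sp=2, e=sp−y≈-64.867188; I≈-34.130859, D=e−e_prev≈-108.126953; u=0·(-64.867188)+5/4·(-34.130859)+3/4·(-108.126953)≈-123.758789; next y=-1/2·66.867188+1/2·(-123.758789)≈-95.312988
n=12: y≈-95.312988, sp=2, e=sp−y≈97.312988; I≈63.182129, D=e−e_prev≈162.180176; u=0·97.312988+5/4·63.182129+3/4·162.180176≈200.612793; next y=-1/2·(-95.312988)+1/2·200.612793≈147.962891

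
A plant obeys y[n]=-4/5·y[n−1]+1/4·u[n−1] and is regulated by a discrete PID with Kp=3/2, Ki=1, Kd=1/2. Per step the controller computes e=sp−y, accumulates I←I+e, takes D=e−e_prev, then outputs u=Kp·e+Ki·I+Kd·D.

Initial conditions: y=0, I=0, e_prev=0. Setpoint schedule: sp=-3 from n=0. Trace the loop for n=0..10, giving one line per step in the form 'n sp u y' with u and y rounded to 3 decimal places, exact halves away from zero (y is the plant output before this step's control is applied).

(exact arithmetic carried between steps; '≈' marks a value shown rounded to 6 d.p. or computed from one; I and e_prev carry over from the previous line; the table rounds u and y to 3 d.p., halves away from zero)
n=0: y=0, sp=-3, e=sp−y=-3; I=-3, D=e−e_prev=-3; u=3/2·(-3)+1·(-3)+1/2·(-3)=-9; next y=-4/5·0+1/4·(-9)=-2.25
n=1: y=-2.25, sp=-3, e=sp−y=-0.75; I=-3.75, D=e−e_prev=2.25; u=3/2·(-0.75)+1·(-3.75)+1/2·2.25=-3.75; next y=-4/5·(-2.25)+1/4·(-3.75)=0.8625
n=2: y=0.8625, sp=-3, e=sp−y=-3.8625; I=-7.6125, D=e−e_prev=-3.1125; u=3/2·(-3.8625)+1·(-7.6125)+1/2·(-3.1125)=-14.9625; next y=-4/5·0.8625+1/4·(-14.9625)=-4.430625
n=3: y=-4.430625, sp=-3, e=sp−y=1.430625; I=-6.181875, D=e−e_prev=5.293125; u=3/2·1.430625+1·(-6.181875)+1/2·5.293125=-1.389375; next y=-4/5·(-4.430625)+1/4·(-1.389375)≈3.197156
n=4: y≈3.197156, sp=-3, e=sp−y≈-6.197156; I≈-12.379031, D=e−e_prev≈-7.627781; u=3/2·(-6.197156)+1·(-12.379031)+1/2·(-7.627781)≈-25.488656; next y=-4/5·3.197156+1/4·(-25.488656)≈-8.929889
n=5: y≈-8.929889, sp=-3, e=sp−y≈5.929889; I≈-6.449142, D=e−e_prev≈12.127045; u=3/2·5.929889+1·(-6.449142)+1/2·12.127045≈8.509214; next y=-4/5·(-8.929889)+1/4·8.509214≈9.271215
n=6: y≈9.271215, sp=-3, e=sp−y≈-12.271215; I≈-18.720357, D=e−e_prev≈-18.201104; u=3/2·(-12.271215)+1·(-18.720357)+1/2·(-18.201104)≈-46.227731; next y=-4/5·9.271215+1/4·(-46.227731)≈-18.973905
n=7: y≈-18.973905, sp=-3, e=sp−y≈15.973905; I≈-2.746452, D=e−e_prev≈28.245119; u=3/2·15.973905+1·(-2.746452)+1/2·28.245119≈35.336964; next y=-4/5·(-18.973905)+1/4·35.336964≈24.013365
n=8: y≈24.013365, sp=-3, e=sp−y≈-27.013365; I≈-29.759817, D=e−e_prev≈-42.987269; u=3/2·(-27.013365)+1·(-29.759817)+1/2·(-42.987269)≈-91.773499; next y=-4/5·24.013365+1/4·(-91.773499)≈-42.154066
n=9: y≈-42.154066, sp=-3, e=sp−y≈39.154066; I≈9.394249, D=e−e_prev≈66.167431; u=3/2·39.154066+1·9.394249+1/2·66.167431≈101.209065; next y=-4/5·(-42.154066)+1/4·101.209065≈59.025519
n=10: y≈59.025519, sp=-3, e=sp−y≈-62.025519; I≈-52.631270, D=e−e_prev≈-101.179586; u=3/2·(-62.025519)+1·(-52.631270)+1/2·(-101.179586)≈-196.259342; next y=-4/5·59.025519+1/4·(-196.259342)≈-96.285251

0 -3 -9.000 0.000
1 -3 -3.750 -2.250
2 -3 -14.963 0.863
3 -3 -1.389 -4.431
4 -3 -25.489 3.197
5 -3 8.509 -8.930
6 -3 -46.228 9.271
7 -3 35.337 -18.974
8 -3 -91.773 24.013
9 -3 101.209 -42.154
10 -3 -196.259 59.026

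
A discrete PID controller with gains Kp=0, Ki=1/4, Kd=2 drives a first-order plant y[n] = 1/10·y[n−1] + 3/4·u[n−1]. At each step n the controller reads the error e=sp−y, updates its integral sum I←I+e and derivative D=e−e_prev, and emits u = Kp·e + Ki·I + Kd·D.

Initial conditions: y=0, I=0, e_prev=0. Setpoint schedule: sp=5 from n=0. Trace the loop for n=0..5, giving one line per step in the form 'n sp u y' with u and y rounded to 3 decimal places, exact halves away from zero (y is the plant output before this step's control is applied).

(exact arithmetic carried between steps; '≈' marks a value shown rounded to 6 d.p. or computed from one; I and e_prev carry over from the previous line; the table rounds u and y to 3 d.p., halves away from zero)
n=0: y=0, sp=5, e=sp−y=5; I=5, D=e−e_prev=5; u=0·5+1/4·5+2·5=11.25; next y=1/10·0+3/4·11.25=8.4375
n=1: y=8.4375, sp=5, e=sp−y=-3.4375; I=1.5625, D=e−e_prev=-8.4375; u=0·(-3.4375)+1/4·1.5625+2·(-8.4375)=-16.484375; next y=1/10·8.4375+3/4·(-16.484375)≈-11.519531
n=2: y≈-11.519531, sp=5, e=sp−y≈16.519531; I≈18.082031, D=e−e_prev≈19.957031; u=0·16.519531+1/4·18.082031+2·19.957031≈44.434570; next y=1/10·(-11.519531)+3/4·44.434570≈32.173975
n=3: y≈32.173975, sp=5, e=sp−y≈-27.173975; I≈-9.091943, D=e−e_prev≈-43.693506; u=0·(-27.173975)+1/4·(-9.091943)+2·(-43.693506)≈-89.659998; next y=1/10·32.173975+3/4·(-89.659998)≈-64.027601
n=4: y≈-64.027601, sp=5, e=sp−y≈69.027601; I≈59.935657, D=e−e_prev≈96.201575; u=0·69.027601+1/4·59.935657+2·96.201575≈207.387065; next y=1/10·(-64.027601)+3/4·207.387065≈149.137539
n=5: y≈149.137539, sp=5, e=sp−y≈-144.137539; I≈-84.201881, D=e−e_prev≈-213.165139; u=0·(-144.137539)+1/4·(-84.201881)+2·(-213.165139)≈-447.380749; next y=1/10·149.137539+3/4·(-447.380749)≈-320.621808

0 5 11.250 0.000
1 5 -16.484 8.438
2 5 44.435 -11.520
3 5 -89.660 32.174
4 5 207.387 -64.028
5 5 -447.381 149.138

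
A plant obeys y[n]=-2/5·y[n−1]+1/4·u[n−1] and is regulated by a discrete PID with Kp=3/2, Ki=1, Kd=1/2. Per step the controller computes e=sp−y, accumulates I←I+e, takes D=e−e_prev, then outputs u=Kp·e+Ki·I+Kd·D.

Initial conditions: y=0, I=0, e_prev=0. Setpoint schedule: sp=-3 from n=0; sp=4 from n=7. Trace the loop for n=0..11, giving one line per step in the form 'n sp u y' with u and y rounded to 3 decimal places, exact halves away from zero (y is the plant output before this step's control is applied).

0 -3 -9.000 0.000
1 -3 -3.750 -2.250
2 -3 -12.263 -0.038
3 -3 -5.079 -3.051
4 -3 -15.538 -0.050
5 -3 -5.543 -3.865
6 -3 -18.661 0.160
7 4 15.860 -4.729
8 4 -13.113 5.857
9 4 24.756 -5.621
10 4 -13.537 8.437
11 4 34.645 -6.759

(exact arithmetic carried between steps; '≈' marks a value shown rounded to 6 d.p. or computed from one; I and e_prev carry over from the previous line; the table rounds u and y to 3 d.p., halves away from zero)
n=0: y=0, sp=-3, e=sp−y=-3; I=-3, D=e−e_prev=-3; u=3/2·(-3)+1·(-3)+1/2·(-3)=-9; next y=-2/5·0+1/4·(-9)=-2.25
n=1: y=-2.25, sp=-3, e=sp−y=-0.75; I=-3.75, D=e−e_prev=2.25; u=3/2·(-0.75)+1·(-3.75)+1/2·2.25=-3.75; next y=-2/5·(-2.25)+1/4·(-3.75)=-0.0375
n=2: y=-0.0375, sp=-3, e=sp−y=-2.9625; I=-6.7125, D=e−e_prev=-2.2125; u=3/2·(-2.9625)+1·(-6.7125)+1/2·(-2.2125)=-12.2625; next y=-2/5·(-0.0375)+1/4·(-12.2625)=-3.050625
n=3: y=-3.050625, sp=-3, e=sp−y=0.050625; I=-6.661875, D=e−e_prev=3.013125; u=3/2·0.050625+1·(-6.661875)+1/2·3.013125=-5.079375; next y=-2/5·(-3.050625)+1/4·(-5.079375)≈-0.049594
n=4: y≈-0.049594, sp=-3, e=sp−y≈-2.950406; I≈-9.612281, D=e−e_prev≈-3.001031; u=3/2·(-2.950406)+1·(-9.612281)+1/2·(-3.001031)≈-15.538406; next y=-2/5·(-0.049594)+1/4·(-15.538406)≈-3.864764
n=5: y≈-3.864764, sp=-3, e=sp−y≈0.864764; I≈-8.747517, D=e−e_prev≈3.815170; u=3/2·0.864764+1·(-8.747517)+1/2·3.815170≈-5.542786; next y=-2/5·(-3.864764)+1/4·(-5.542786)≈0.160209
n=6: y≈0.160209, sp=-3, e=sp−y≈-3.160209; I≈-11.907726, D=e−e_prev≈-4.024973; u=3/2·(-3.160209)+1·(-11.907726)+1/2·(-4.024973)≈-18.660527; next y=-2/5·0.160209+1/4·(-18.660527)≈-4.729215
n=7: y≈-4.729215, sp=4, e=sp−y≈8.729215; I≈-3.178511, D=e−e_prev≈11.889424; u=3/2·8.729215+1·(-3.178511)+1/2·11.889424≈15.860024; next y=-2/5·(-4.729215)+1/4·15.860024≈5.856692
n=8: y≈5.856692, sp=4, e=sp−y≈-1.856692; I≈-5.035203, D=e−e_prev≈-10.585907; u=3/2·(-1.856692)+1·(-5.035203)+1/2·(-10.585907)≈-13.113195; next y=-2/5·5.856692+1/4·(-13.113195)≈-5.620976
n=9: y≈-5.620976, sp=4, e=sp−y≈9.620976; I≈4.585772, D=e−e_prev≈11.477668; u=3/2·9.620976+1·4.585772+1/2·11.477668≈24.756070; next y=-2/5·(-5.620976)+1/4·24.756070≈8.437408
n=10: y≈8.437408, sp=4, e=sp−y≈-4.437408; I≈0.148365, D=e−e_prev≈-14.058383; u=3/2·(-4.437408)+1·0.148365+1/2·(-14.058383)≈-13.536939; next y=-2/5·8.437408+1/4·(-13.536939)≈-6.759198
n=11: y≈-6.759198, sp=4, e=sp−y≈10.759198; I≈10.907562, D=e−e_prev≈15.196605; u=3/2·10.759198+1·10.907562+1/2·15.196605≈34.644662; next y=-2/5·(-6.759198)+1/4·34.644662≈11.364845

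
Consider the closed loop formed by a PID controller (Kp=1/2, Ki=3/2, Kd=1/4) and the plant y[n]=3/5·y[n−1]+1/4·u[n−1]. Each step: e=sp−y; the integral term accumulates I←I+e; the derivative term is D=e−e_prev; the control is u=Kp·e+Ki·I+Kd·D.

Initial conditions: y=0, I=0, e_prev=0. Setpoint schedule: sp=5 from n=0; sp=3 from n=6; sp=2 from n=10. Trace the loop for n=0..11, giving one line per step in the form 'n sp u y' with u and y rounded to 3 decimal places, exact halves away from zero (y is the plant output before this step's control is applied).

(exact arithmetic carried between steps; '≈' marks a value shown rounded to 6 d.p. or computed from one; I and e_prev carry over from the previous line; the table rounds u and y to 3 d.p., halves away from zero)
n=0: y=0, sp=5, e=sp−y=5; I=5, D=e−e_prev=5; u=1/2·5+3/2·5+1/4·5=11.25; next y=3/5·0+1/4·11.25=2.8125
n=1: y=2.8125, sp=5, e=sp−y=2.1875; I=7.1875, D=e−e_prev=-2.8125; u=1/2·2.1875+3/2·7.1875+1/4·(-2.8125)=11.171875; next y=3/5·2.8125+1/4·11.171875≈4.480469
n=2: y≈4.480469, sp=5, e=sp−y≈0.519531; I≈7.707031, D=e−e_prev≈-1.667969; u=1/2·0.519531+3/2·7.707031+1/4·(-1.667969)≈11.403320; next y=3/5·4.480469+1/4·11.403320≈5.539111
n=3: y≈5.539111, sp=5, e=sp−y≈-0.539111; I≈7.167920, D=e−e_prev≈-1.058643; u=1/2·(-0.539111)+3/2·7.167920+1/4·(-1.058643)≈10.217664; next y=3/5·5.539111+1/4·10.217664≈5.877883
n=4: y≈5.877883, sp=5, e=sp−y≈-0.877883; I≈6.290037, D=e−e_prev≈-0.338771; u=1/2·(-0.877883)+3/2·6.290037+1/4·(-0.338771)≈8.911422; next y=3/5·5.877883+1/4·8.911422≈5.754585
n=5: y≈5.754585, sp=5, e=sp−y≈-0.754585; I≈5.535452, D=e−e_prev≈0.123298; u=1/2·(-0.754585)+3/2·5.535452+1/4·0.123298≈7.956710; next y=3/5·5.754585+1/4·7.956710≈5.441929
n=6: y≈5.441929, sp=3, e=sp−y≈-2.441929; I≈3.093524, D=e−e_prev≈-1.687344; u=1/2·(-2.441929)+3/2·3.093524+1/4·(-1.687344)≈2.997485; next y=3/5·5.441929+1/4·2.997485≈4.014528
n=7: y≈4.014528, sp=3, e=sp−y≈-1.014528; I≈2.078995, D=e−e_prev≈1.427400; u=1/2·(-1.014528)+3/2·2.078995+1/4·1.427400≈2.968079; next y=3/5·4.014528+1/4·2.968079≈3.150737
n=8: y≈3.150737, sp=3, e=sp−y≈-0.150737; I≈1.928258, D=e−e_prev≈0.863792; u=1/2·(-0.150737)+3/2·1.928258+1/4·0.863792≈3.032967; next y=3/5·3.150737+1/4·3.032967≈2.648684
n=9: y≈2.648684, sp=3, e=sp−y≈0.351316; I≈2.279575, D=e−e_prev≈0.502053; u=1/2·0.351316+3/2·2.279575+1/4·0.502053≈3.720533; next y=3/5·2.648684+1/4·3.720533≈2.519344
n=10: y≈2.519344, sp=2, e=sp−y≈-0.519344; I≈1.760231, D=e−e_prev≈-0.870660; u=1/2·(-0.519344)+3/2·1.760231+1/4·(-0.870660)≈2.163010; next y=3/5·2.519344+1/4·2.163010≈2.052359
n=11: y≈2.052359, sp=2, e=sp−y≈-0.052359; I≈1.707872, D=e−e_prev≈0.466985; u=1/2·(-0.052359)+3/2·1.707872+1/4·0.466985≈2.652376; next y=3/5·2.052359+1/4·2.652376≈1.894509

0 5 11.250 0.000
1 5 11.172 2.813
2 5 11.403 4.480
3 5 10.218 5.539
4 5 8.911 5.878
5 5 7.957 5.755
6 3 2.997 5.442
7 3 2.968 4.015
8 3 3.033 3.151
9 3 3.721 2.649
10 2 2.163 2.519
11 2 2.652 2.052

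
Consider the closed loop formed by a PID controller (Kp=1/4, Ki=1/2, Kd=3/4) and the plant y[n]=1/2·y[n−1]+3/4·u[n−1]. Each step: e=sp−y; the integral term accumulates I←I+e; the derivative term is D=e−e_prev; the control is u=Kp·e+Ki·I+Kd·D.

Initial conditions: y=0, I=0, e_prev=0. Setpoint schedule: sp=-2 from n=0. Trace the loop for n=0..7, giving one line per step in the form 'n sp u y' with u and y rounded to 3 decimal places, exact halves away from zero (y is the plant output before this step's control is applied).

0 -2 -3.000 0.000
1 -2 0.875 -2.250
2 -2 -3.359 -0.469
3 -2 0.639 -2.754
4 -2 -3.482 -0.898
5 -2 0.603 -3.061
6 -2 -3.462 -1.078
7 -2 0.650 -3.136

(exact arithmetic carried between steps; '≈' marks a value shown rounded to 6 d.p. or computed from one; I and e_prev carry over from the previous line; the table rounds u and y to 3 d.p., halves away from zero)
n=0: y=0, sp=-2, e=sp−y=-2; I=-2, D=e−e_prev=-2; u=1/4·(-2)+1/2·(-2)+3/4·(-2)=-3; next y=1/2·0+3/4·(-3)=-2.25
n=1: y=-2.25, sp=-2, e=sp−y=0.25; I=-1.75, D=e−e_prev=2.25; u=1/4·0.25+1/2·(-1.75)+3/4·2.25=0.875; next y=1/2·(-2.25)+3/4·0.875=-0.46875
n=2: y=-0.46875, sp=-2, e=sp−y=-1.53125; I=-3.28125, D=e−e_prev=-1.78125; u=1/4·(-1.53125)+1/2·(-3.28125)+3/4·(-1.78125)=-3.359375; next y=1/2·(-0.46875)+3/4·(-3.359375)≈-2.753906
n=3: y≈-2.753906, sp=-2, e=sp−y≈0.753906; I≈-2.527344, D=e−e_prev≈2.285156; u=1/4·0.753906+1/2·(-2.527344)+3/4·2.285156≈0.638672; next y=1/2·(-2.753906)+3/4·0.638672≈-0.897949
n=4: y≈-0.897949, sp=-2, e=sp−y≈-1.102051; I≈-3.629395, D=e−e_prev≈-1.855957; u=1/4·(-1.102051)+1/2·(-3.629395)+3/4·(-1.855957)≈-3.482178; next y=1/2·(-0.897949)+3/4·(-3.482178)≈-3.060608
n=5: y≈-3.060608, sp=-2, e=sp−y≈1.060608; I≈-2.568787, D=e−e_prev≈2.162659; u=1/4·1.060608+1/2·(-2.568787)+3/4·2.162659≈0.602753; next y=1/2·(-3.060608)+3/4·0.602753≈-1.078239
n=6: y≈-1.078239, sp=-2, e=sp−y≈-0.921761; I≈-3.490547, D=e−e_prev≈-1.982368; u=1/4·(-0.921761)+1/2·(-3.490547)+3/4·(-1.982368)≈-3.462490; next y=1/2·(-1.078239)+3/4·(-3.462490)≈-3.135987
n=7: y≈-3.135987, sp=-2, e=sp−y≈1.135987; I≈-2.354560, D=e−e_prev≈2.057748; u=1/4·1.135987+1/2·(-2.354560)+3/4·2.057748≈0.650028; next y=1/2·(-3.135987)+3/4·0.650028≈-1.080473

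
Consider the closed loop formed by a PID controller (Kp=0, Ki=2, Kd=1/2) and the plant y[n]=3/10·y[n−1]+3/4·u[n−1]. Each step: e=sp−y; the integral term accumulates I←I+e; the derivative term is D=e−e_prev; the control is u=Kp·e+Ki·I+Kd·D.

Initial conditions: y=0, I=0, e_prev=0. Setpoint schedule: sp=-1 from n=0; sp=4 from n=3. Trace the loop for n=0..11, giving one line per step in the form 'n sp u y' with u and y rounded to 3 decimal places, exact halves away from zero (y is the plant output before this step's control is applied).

(exact arithmetic carried between steps; '≈' marks a value shown rounded to 6 d.p. or computed from one; I and e_prev carry over from the previous line; the table rounds u and y to 3 d.p., halves away from zero)
n=0: y=0, sp=-1, e=sp−y=-1; I=-1, D=e−e_prev=-1; u=0·(-1)+2·(-1)+1/2·(-1)=-2.5; next y=3/10·0+3/4·(-2.5)=-1.875
n=1: y=-1.875, sp=-1, e=sp−y=0.875; I=-0.125, D=e−e_prev=1.875; u=0·0.875+2·(-0.125)+1/2·1.875=0.6875; next y=3/10·(-1.875)+3/4·0.6875=-0.046875
n=2: y=-0.046875, sp=-1, e=sp−y=-0.953125; I=-1.078125, D=e−e_prev=-1.828125; u=0·(-0.953125)+2·(-1.078125)+1/2·(-1.828125)≈-3.070313; next y=3/10·(-0.046875)+3/4·(-3.070313)≈-2.316797
n=3: y≈-2.316797, sp=4, e=sp−y≈6.316797; I≈5.238672, D=e−e_prev≈7.269922; u=0·6.316797+2·5.238672+1/2·7.269922≈14.112305; next y=3/10·(-2.316797)+3/4·14.112305≈9.889189
n=4: y≈9.889189, sp=4, e=sp−y≈-5.889189; I≈-0.650518, D=e−e_prev≈-12.205986; u=0·(-5.889189)+2·(-0.650518)+1/2·(-12.205986)≈-7.404028; next y=3/10·9.889189+3/4·(-7.404028)≈-2.586264
n=5: y≈-2.586264, sp=4, e=sp−y≈6.586264; I≈5.935747, D=e−e_prev≈12.475454; u=0·6.586264+2·5.935747+1/2·12.475454≈18.109221; next y=3/10·(-2.586264)+3/4·18.109221≈12.806036
n=6: y≈12.806036, sp=4, e=sp−y≈-8.806036; I≈-2.870289, D=e−e_prev≈-15.392301; u=0·(-8.806036)+2·(-2.870289)+1/2·(-15.392301)≈-13.436729; next y=3/10·12.806036+3/4·(-13.436729)≈-6.235736
n=7: y≈-6.235736, sp=4, e=sp−y≈10.235736; I≈7.365447, D=e−e_prev≈19.041772; u=0·10.235736+2·7.365447+1/2·19.041772≈24.251779; next y=3/10·(-6.235736)+3/4·24.251779≈16.318113
n=8: y≈16.318113, sp=4, e=sp−y≈-12.318113; I≈-4.952667, D=e−e_prev≈-22.553849; u=0·(-12.318113)+2·(-4.952667)+1/2·(-22.553849)≈-21.182259; next y=3/10·16.318113+3/4·(-21.182259)≈-10.991260
n=9: y≈-10.991260, sp=4, e=sp−y≈14.991260; I≈10.038593, D=e−e_prev≈27.309373; u=0·14.991260+2·10.038593+1/2·27.309373≈33.731873; next y=3/10·(-10.991260)+3/4·33.731873≈22.001526
n=10: y≈22.001526, sp=4, e=sp−y≈-18.001526; I≈-7.962934, D=e−e_prev≈-32.992786; u=0·(-18.001526)+2·(-7.962934)+1/2·(-32.992786)≈-32.422260; next y=3/10·22.001526+3/4·(-32.422260)≈-17.716237
n=11: y≈-17.716237, sp=4, e=sp−y≈21.716237; I≈13.753304, D=e−e_prev≈39.717764; u=0·21.716237+2·13.753304+1/2·39.717764≈47.365489; next y=3/10·(-17.716237)+3/4·47.365489≈30.209246

0 -1 -2.500 0.000
1 -1 0.688 -1.875
2 -1 -3.070 -0.047
3 4 14.112 -2.317
4 4 -7.404 9.889
5 4 18.109 -2.586
6 4 -13.437 12.806
7 4 24.252 -6.236
8 4 -21.182 16.318
9 4 33.732 -10.991
10 4 -32.422 22.002
11 4 47.365 -17.716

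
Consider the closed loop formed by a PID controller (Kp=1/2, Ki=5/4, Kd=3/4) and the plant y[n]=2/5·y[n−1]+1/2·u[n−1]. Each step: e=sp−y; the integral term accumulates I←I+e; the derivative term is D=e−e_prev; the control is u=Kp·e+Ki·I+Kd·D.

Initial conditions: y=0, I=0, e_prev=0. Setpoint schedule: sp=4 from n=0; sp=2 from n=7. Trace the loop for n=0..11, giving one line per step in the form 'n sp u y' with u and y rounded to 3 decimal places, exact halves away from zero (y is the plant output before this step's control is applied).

(exact arithmetic carried between steps; '≈' marks a value shown rounded to 6 d.p. or computed from one; I and e_prev carry over from the previous line; the table rounds u and y to 3 d.p., halves away from zero)
n=0: y=0, sp=4, e=sp−y=4; I=4, D=e−e_prev=4; u=1/2·4+5/4·4+3/4·4=10; next y=2/5·0+1/2·10=5
n=1: y=5, sp=4, e=sp−y=-1; I=3, D=e−e_prev=-5; u=1/2·(-1)+5/4·3+3/4·(-5)=-0.5; next y=2/5·5+1/2·(-0.5)=1.75
n=2: y=1.75, sp=4, e=sp−y=2.25; I=5.25, D=e−e_prev=3.25; u=1/2·2.25+5/4·5.25+3/4·3.25=10.125; next y=2/5·1.75+1/2·10.125=5.7625
n=3: y=5.7625, sp=4, e=sp−y=-1.7625; I=3.4875, D=e−e_prev=-4.0125; u=1/2·(-1.7625)+5/4·3.4875+3/4·(-4.0125)=0.46875; next y=2/5·5.7625+1/2·0.46875=2.539375
n=4: y=2.539375, sp=4, e=sp−y=1.460625; I=4.948125, D=e−e_prev=3.223125; u=1/2·1.460625+5/4·4.948125+3/4·3.223125≈9.332813; next y=2/5·2.539375+1/2·9.332813≈5.682156
n=5: y≈5.682156, sp=4, e=sp−y≈-1.682156; I≈3.265969, D=e−e_prev≈-3.142781; u=1/2·(-1.682156)+5/4·3.265969+3/4·(-3.142781)≈0.884297; next y=2/5·5.682156+1/2·0.884297≈2.715011
n=6: y≈2.715011, sp=4, e=sp−y≈1.284989; I≈4.550958, D=e−e_prev≈2.967145; u=1/2·1.284989+5/4·4.550958+3/4·2.967145≈8.556551; next y=2/5·2.715011+1/2·8.556551≈5.364280
n=7: y≈5.364280, sp=2, e=sp−y≈-3.364280; I≈1.186678, D=e−e_prev≈-4.649269; u=1/2·(-3.364280)+5/4·1.186678+3/4·(-4.649269)≈-3.685744; next y=2/5·5.364280+1/2·(-3.685744)≈0.302840
n=8: y≈0.302840, sp=2, e=sp−y≈1.697160; I≈2.883838, D=e−e_prev≈5.061440; u=1/2·1.697160+5/4·2.883838+3/4·5.061440≈8.249458; next y=2/5·0.302840+1/2·8.249458≈4.245865
n=9: y≈4.245865, sp=2, e=sp−y≈-2.245865; I≈0.637973, D=e−e_prev≈-3.943025; u=1/2·(-2.245865)+5/4·0.637973+3/4·(-3.943025)≈-3.282734; next y=2/5·4.245865+1/2·(-3.282734)≈0.056979
n=10: y≈0.056979, sp=2, e=sp−y≈1.943021; I≈2.580995, D=e−e_prev≈4.188886; u=1/2·1.943021+5/4·2.580995+3/4·4.188886≈7.339418; next y=2/5·0.056979+1/2·7.339418≈3.692501
n=11: y≈3.692501, sp=2, e=sp−y≈-1.692501; I≈0.888494, D=e−e_prev≈-3.635522; u=1/2·(-1.692501)+5/4·0.888494+3/4·(-3.635522)≈-2.462274; next y=2/5·3.692501+1/2·(-2.462274)≈0.245863

0 4 10.000 0.000
1 4 -0.500 5.000
2 4 10.125 1.750
3 4 0.469 5.763
4 4 9.333 2.539
5 4 0.884 5.682
6 4 8.557 2.715
7 2 -3.686 5.364
8 2 8.249 0.303
9 2 -3.283 4.246
10 2 7.339 0.057
11 2 -2.462 3.693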